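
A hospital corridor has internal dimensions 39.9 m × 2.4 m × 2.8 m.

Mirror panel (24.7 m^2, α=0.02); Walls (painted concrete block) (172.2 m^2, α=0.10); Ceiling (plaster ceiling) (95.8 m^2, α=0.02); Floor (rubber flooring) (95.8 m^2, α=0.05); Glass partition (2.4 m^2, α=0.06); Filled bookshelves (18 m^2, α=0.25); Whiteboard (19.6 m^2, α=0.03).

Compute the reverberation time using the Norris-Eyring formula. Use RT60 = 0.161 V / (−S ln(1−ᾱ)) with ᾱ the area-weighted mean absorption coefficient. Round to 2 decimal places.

1.40 s

Total surface area S = 24.7 + 172.2 + 95.8 + 95.8 + 2.4 + 18 + 19.6 = 428.5 m^2.
Σ(Sᵢαᵢ) = 24.7·0.02 + 172.2·0.10 + 95.8·0.02 + 95.8·0.05 + 2.4·0.06 + 18·0.25 + 19.6·0.03 = 29.652.
Mean coefficient ᾱ = A/S = 0.0692.
Eyring denominator: −S ln(1−ᾱ) = 30.728.
V = 39.9 × 2.4 × 2.8 = 268.128 m³.
RT60 = 0.161 × 268.128 / 30.728 = 1.40 s.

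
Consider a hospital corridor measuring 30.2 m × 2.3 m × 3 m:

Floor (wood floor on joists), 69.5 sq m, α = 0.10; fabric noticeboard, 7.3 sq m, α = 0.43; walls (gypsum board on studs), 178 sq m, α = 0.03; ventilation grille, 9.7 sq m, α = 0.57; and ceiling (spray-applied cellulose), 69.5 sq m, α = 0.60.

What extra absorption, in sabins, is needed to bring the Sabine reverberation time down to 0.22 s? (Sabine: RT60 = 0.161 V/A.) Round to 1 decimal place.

Summing Sᵢαᵢ: 6.950 + 3.139 + 5.340 + 5.529 + 41.700 → A₁ = 62.658 sabins.
For T = 0.22 s, need A₂ = 0.161·V/T = 0.161·208.38/0.22 = 152.496 sabins.
ΔA = A₂ − A₁ = 152.496 − 62.658 = 89.8 sabins.

89.8 sabins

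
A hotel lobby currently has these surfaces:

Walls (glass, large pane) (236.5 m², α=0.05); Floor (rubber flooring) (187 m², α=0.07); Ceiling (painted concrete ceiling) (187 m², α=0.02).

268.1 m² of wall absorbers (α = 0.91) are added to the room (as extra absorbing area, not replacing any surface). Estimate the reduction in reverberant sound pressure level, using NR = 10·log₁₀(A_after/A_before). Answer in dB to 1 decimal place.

Total absorption A_before = 236.5*0.05 + 187*0.07 + 187*0.02
  = 11.825 + 13.090 + 3.740 = 28.655 m² sabins.
Treatment contributes 268.1·0.91 = 243.971 sabins.
New total A_after = 272.626 sabins.
Reduction = 10 log₁₀(A_after/A_before) = 10 log₁₀(9.5141) = 9.8 dB.

9.8 dB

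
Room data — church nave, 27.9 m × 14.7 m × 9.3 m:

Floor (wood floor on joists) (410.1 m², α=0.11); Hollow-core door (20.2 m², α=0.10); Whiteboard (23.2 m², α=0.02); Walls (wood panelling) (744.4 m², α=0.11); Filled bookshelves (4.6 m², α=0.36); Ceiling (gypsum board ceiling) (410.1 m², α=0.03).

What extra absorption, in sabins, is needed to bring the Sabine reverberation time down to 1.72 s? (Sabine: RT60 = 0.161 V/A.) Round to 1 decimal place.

Summing Sᵢαᵢ: 45.111 + 2.020 + 0.464 + 81.884 + 1.656 + 12.303 → A₁ = 143.438 sabins.
For T = 1.72 s, need A₂ = 0.161·V/T = 0.161·3814.209/1.72 = 357.028 sabins.
Additional absorption ΔA = 357.028 − 143.438 = 213.6 sabins.

213.6 sabins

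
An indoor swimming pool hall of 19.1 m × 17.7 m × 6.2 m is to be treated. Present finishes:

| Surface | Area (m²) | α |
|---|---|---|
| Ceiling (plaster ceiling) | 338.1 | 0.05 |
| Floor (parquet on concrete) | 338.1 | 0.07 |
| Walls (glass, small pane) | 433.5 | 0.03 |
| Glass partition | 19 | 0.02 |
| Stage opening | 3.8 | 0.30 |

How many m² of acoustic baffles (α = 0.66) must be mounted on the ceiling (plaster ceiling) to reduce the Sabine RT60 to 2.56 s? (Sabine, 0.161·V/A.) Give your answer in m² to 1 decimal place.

A₁ = Σ Sᵢαᵢ = 338.1×0.05 + 338.1×0.07 + 433.5×0.03 + 19×0.02 + 3.8×0.30 = 55.097 sabins.
V = 2096.034 m³. Target absorption A₂ = 0.161 × 2096.034 / 2.56 = 131.821 sabins.
Absorption to add: 131.821 − 55.097 = 76.724 sabins.
Each m² of panel replacing the ceiling (plaster ceiling) adds (0.66 − 0.05) = 0.61 sabins.
Panel area = 76.724 / 0.61 = 125.8 m².

125.8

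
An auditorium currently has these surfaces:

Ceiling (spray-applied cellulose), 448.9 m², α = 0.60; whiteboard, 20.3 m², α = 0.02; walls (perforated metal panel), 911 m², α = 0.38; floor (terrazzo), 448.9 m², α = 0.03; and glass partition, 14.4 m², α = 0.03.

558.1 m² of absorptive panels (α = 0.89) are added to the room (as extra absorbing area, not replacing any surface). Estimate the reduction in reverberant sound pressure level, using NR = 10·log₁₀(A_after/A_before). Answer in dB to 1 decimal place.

Summing Sᵢαᵢ: 269.340 + 0.406 + 346.180 + 13.467 + 0.432 → A_before = 629.825 sabins.
Added absorption = 558.1 × 0.89 = 496.709 sabins.
New total A_after = 1126.534 sabins.
NR = 10·log₁₀(1126.534/629.825) = 2.5 dB.

2.5 dB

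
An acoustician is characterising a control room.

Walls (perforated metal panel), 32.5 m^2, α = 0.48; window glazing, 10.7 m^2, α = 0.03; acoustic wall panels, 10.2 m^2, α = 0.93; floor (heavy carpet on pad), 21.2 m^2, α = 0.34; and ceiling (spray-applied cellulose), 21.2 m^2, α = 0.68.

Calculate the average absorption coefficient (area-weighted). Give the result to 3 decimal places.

0.491

S = Σ Sᵢ = 32.5 + 10.7 + 10.2 + 21.2 + 21.2 = 95.8 m^2.
Σ(Sᵢαᵢ) = 32.5×0.48 + 10.7×0.03 + 10.2×0.93 + 21.2×0.34 + 21.2×0.68 = 47.031.
ᾱ = A/S = 0.491.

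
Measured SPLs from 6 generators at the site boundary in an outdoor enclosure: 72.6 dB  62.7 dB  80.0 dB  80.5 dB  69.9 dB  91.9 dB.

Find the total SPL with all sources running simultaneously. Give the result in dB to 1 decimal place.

92.5 dB

Σ 10^(Lᵢ/10) = 1.791e+09.
Combined level = 10 log₁₀(1.791e+09) = 92.5 dB.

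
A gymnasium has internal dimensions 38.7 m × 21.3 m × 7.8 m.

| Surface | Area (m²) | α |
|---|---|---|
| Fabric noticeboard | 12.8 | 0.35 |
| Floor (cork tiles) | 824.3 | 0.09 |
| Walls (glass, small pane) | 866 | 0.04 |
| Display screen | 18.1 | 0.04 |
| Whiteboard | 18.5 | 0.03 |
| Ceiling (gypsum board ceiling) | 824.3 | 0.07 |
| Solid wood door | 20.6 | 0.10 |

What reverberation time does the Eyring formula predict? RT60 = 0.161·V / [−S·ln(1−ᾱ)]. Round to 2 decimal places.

Total surface area S = 12.8 + 824.3 + 866 + 18.1 + 18.5 + 824.3 + 20.6 = 2584.6 m².
Absorption A = 12.8×0.35 + 824.3×0.09 + 866×0.04 + 18.1×0.04 + 18.5×0.03 + 824.3×0.07 + 20.6×0.10 = 174.347 sabins.
ᾱ = 174.347 / 2584.6 = 0.0675.
Eyring denominator: −S ln(1−ᾱ) = 180.628.
V = 38.7 × 21.3 × 7.8 = 6429.618 m³.
T = 0.161·V/[−S·ln(1−ᾱ)] = 0.161·6429.618/180.628 = 5.73 s.

5.73 sec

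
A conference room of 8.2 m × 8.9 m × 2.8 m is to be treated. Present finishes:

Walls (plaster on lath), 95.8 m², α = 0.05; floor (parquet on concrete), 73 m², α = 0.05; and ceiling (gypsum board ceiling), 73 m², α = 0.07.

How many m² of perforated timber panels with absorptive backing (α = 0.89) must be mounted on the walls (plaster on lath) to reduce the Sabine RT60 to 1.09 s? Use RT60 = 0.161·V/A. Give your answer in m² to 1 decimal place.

Equivalent absorption area: A₁ = 95.8×0.05 + 73×0.05 + 73×0.07 = 13.550 m².
V = 204.344 m³. Target absorption A₂ = 0.161 × 204.344 / 1.09 = 30.183 sabins.
ΔA needed = 30.183 − 13.550 = 16.633 sabins.
Each m² of panel replacing the walls (plaster on lath) adds (0.89 − 0.05) = 0.84 sabins.
Panel area = 16.633 / 0.84 = 19.8 m².

19.8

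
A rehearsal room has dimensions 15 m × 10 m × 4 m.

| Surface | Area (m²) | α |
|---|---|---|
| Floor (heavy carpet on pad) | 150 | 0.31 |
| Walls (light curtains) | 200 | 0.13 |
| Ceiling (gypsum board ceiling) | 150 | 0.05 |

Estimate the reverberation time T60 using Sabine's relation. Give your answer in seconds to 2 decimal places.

1.21 sec

Equivalent absorption area: A = 150·0.31 + 200·0.13 + 150·0.05 = 80.000 m².
V = 15·10·4 = 600 m³.
Sabine: RT60 = 0.161 × 600 / 80.000 = 1.21 s.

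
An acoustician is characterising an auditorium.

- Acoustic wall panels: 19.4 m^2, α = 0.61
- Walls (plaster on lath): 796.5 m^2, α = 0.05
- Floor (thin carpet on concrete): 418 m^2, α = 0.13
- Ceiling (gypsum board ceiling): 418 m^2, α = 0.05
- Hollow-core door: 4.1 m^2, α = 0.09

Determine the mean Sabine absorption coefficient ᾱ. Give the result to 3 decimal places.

0.077

S = Σ Sᵢ = 19.4 + 796.5 + 418 + 418 + 4.1 = 1656.0 m^2.
Σ(Sᵢαᵢ) = 19.4×0.61 + 796.5×0.05 + 418×0.13 + 418×0.05 + 4.1×0.09 = 127.268.
ᾱ = 127.268 / 1656.0 = 0.077.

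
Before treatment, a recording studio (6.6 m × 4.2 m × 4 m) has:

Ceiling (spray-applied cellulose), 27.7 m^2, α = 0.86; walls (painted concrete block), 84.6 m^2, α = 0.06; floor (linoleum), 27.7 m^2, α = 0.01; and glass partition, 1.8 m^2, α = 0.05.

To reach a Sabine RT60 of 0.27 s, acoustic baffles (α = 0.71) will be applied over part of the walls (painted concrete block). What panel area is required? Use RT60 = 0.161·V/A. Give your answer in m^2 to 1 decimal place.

56.7

Summing Sᵢαᵢ: 23.822 + 5.076 + 0.277 + 0.090 → A₁ = 29.265 sabins.
V = 110.88 m³. Target absorption A₂ = 0.161 × 110.88 / 0.27 = 66.117 sabins.
ΔA needed = 66.117 − 29.265 = 36.852 sabins.
Each m^2 of panel replacing the walls (painted concrete block) adds (0.71 − 0.06) = 0.65 sabins.
Panel area = 36.852 / 0.65 = 56.7 m^2.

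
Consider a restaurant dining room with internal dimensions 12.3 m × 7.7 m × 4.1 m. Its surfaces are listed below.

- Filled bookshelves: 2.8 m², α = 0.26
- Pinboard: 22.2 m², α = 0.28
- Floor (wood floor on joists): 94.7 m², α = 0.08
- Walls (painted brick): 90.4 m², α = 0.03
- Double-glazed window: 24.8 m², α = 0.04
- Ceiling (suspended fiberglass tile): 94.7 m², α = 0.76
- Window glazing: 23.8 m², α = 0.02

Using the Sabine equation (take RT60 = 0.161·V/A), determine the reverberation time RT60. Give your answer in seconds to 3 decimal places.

Total absorption A = 2.8×0.26 + 22.2×0.28 + 94.7×0.08 + 90.4×0.03 + 24.8×0.04 + 94.7×0.76 + 23.8×0.02
  = 0.728 + 6.216 + 7.576 + 2.712 + 0.992 + 71.972 + 0.476 = 90.672 m² sabins.
Volume V = 12.3 × 7.7 × 4.1 = 388.311 m³.
Sabine: RT60 = 0.161 × 388.311 / 90.672 = 0.689 s.

0.689 s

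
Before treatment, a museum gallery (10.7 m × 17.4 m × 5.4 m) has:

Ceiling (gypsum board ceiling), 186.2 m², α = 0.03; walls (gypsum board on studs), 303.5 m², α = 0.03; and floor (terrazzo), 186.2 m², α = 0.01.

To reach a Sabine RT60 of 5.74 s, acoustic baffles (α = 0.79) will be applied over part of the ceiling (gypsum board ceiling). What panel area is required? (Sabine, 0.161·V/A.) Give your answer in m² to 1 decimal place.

Equivalent absorption area: A₁ = 186.2·0.03 + 303.5·0.03 + 186.2·0.01 = 16.553 m².
Required A₂ = 0.161·1005.372/5.74 = 28.199 sabins.
Absorption to add: 28.199 − 16.553 = 11.646 sabins.
Each m² of panel replacing the ceiling (gypsum board ceiling) adds (0.79 − 0.03) = 0.76 sabins.
Panel area = 11.646 / 0.76 = 15.3 m².

15.3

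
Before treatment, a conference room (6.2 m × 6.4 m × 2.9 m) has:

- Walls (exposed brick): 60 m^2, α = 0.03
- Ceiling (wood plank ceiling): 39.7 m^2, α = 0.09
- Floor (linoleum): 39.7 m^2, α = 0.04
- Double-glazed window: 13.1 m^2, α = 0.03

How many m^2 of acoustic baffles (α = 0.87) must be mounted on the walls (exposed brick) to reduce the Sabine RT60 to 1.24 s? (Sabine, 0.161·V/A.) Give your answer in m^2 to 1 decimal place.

A₁ = Σ Sᵢαᵢ = 60*0.03 + 39.7*0.09 + 39.7*0.04 + 13.1*0.03 = 7.354 sabins.
Required A₂ = 0.161·115.072/1.24 = 14.941 sabins.
ΔA needed = 14.941 − 7.354 = 7.587 sabins.
Each m^2 of panel replacing the walls (exposed brick) adds (0.87 − 0.03) = 0.84 sabins.
Panel area = 7.587 / 0.84 = 9.0 m^2.

9.0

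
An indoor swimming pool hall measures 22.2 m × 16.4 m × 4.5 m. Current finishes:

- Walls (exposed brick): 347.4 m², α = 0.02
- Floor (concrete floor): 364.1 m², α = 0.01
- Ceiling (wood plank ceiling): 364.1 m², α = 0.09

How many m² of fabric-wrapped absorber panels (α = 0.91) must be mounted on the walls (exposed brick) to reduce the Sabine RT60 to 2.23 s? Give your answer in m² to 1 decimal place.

84.2

Total absorption A₁ = 347.4*0.02 + 364.1*0.01 + 364.1*0.09
  = 6.948 + 3.641 + 32.769 = 43.358 m² sabins.
Required A₂ = 0.161·1638.36/2.23 = 118.285 sabins.
ΔA needed = 118.285 − 43.358 = 74.927 sabins.
Each m² of panel replacing the walls (exposed brick) adds (0.91 − 0.02) = 0.89 sabins.
Panel area = 74.927 / 0.89 = 84.2 m².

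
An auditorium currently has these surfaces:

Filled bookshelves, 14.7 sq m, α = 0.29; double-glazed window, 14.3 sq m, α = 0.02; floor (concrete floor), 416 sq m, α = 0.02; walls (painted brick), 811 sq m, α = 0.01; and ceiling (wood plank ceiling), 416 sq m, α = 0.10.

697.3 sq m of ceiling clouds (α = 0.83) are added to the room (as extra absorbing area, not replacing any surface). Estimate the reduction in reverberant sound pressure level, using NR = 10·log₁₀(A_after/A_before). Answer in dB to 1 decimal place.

10.1 dB

A_before = Σ Sᵢαᵢ = 14.7·0.29 + 14.3·0.02 + 416·0.02 + 811·0.01 + 416·0.10 = 62.579 sabins.
Treatment contributes 697.3·0.83 = 578.759 sabins.
A_after = 62.579 + 578.759 = 641.338 sabins.
NR = 10·log₁₀(641.338/62.579) = 10.1 dB.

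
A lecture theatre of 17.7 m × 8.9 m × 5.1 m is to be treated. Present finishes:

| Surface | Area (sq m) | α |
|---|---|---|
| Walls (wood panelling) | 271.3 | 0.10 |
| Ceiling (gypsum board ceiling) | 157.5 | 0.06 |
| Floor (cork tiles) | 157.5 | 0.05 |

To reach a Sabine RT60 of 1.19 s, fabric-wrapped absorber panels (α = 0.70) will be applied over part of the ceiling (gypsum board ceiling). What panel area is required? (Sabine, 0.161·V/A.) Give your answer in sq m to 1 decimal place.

Equivalent absorption area: A₁ = 271.3*0.10 + 157.5*0.06 + 157.5*0.05 = 44.455 sq m.
V = 803.403 m³. Target absorption A₂ = 0.161 × 803.403 / 1.19 = 108.696 sabins.
Absorption to add: 108.696 − 44.455 = 64.241 sabins.
Net gain per sq m: Δα = 0.70 − 0.06 = 0.64.
Area = ΔA/Δα = 64.241/0.64 = 100.4 sq m.

100.4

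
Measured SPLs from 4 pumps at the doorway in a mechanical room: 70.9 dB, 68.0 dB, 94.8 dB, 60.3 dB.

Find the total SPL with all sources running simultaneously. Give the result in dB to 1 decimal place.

94.8 dB

Converting to relative power and adding: 10^(70.9/10) + 10^(68.0/10) + 10^(94.8/10) + 10^(60.3/10) = 3.04e+09.
L_total = 10·log₁₀(3.04e+09) = 94.8 dB.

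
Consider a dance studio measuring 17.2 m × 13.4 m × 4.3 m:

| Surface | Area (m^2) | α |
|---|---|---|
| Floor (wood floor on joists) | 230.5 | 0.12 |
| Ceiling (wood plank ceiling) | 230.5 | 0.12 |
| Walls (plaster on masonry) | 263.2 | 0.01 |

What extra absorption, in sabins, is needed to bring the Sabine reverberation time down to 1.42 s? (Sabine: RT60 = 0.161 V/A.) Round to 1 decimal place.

54.4 sabins

Total absorption A₁ = 230.5·0.12 + 230.5·0.12 + 263.2·0.01
  = 27.660 + 27.660 + 2.632 = 57.952 m^2 sabins.
Target A₂ = 0.161·991.064/1.42 = 112.367 sabins (V = 991.064 m³).
ΔA = A₂ − A₁ = 112.367 − 57.952 = 54.4 sabins.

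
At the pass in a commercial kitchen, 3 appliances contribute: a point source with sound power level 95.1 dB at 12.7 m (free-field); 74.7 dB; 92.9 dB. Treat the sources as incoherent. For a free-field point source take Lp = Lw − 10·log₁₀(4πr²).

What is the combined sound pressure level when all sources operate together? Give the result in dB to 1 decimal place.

Source at 12.7 m: Lp = 95.1 − 10·log₁₀(4π·12.7²) = 95.1 − 10·log₁₀(2026.830) = 62.0 dB.
Converting to relative power and adding: 10^(62.0/10) + 10^(74.7/10) + 10^(92.9/10) = 1.981e+09.
Combined level = 10 log₁₀(1.981e+09) = 93.0 dB.

93.0 dB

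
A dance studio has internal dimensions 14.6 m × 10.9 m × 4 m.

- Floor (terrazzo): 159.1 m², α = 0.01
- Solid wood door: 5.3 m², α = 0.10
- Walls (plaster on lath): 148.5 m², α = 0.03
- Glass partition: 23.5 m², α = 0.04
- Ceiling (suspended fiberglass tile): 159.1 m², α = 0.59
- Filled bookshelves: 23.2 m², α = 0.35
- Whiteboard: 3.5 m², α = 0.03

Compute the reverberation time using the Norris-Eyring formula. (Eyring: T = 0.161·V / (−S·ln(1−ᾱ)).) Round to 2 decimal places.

0.83 sec

S = Σ Sᵢ = 522.2 m².
Absorption A = 159.1×0.01 + 5.3×0.10 + 148.5×0.03 + 23.5×0.04 + 159.1×0.59 + 23.2×0.35 + 3.5×0.03 = 109.610 sabins.
Mean coefficient ᾱ = A/S = 0.2099.
Eyring denominator: −S ln(1−ᾱ) = 123.028.
V = 14.6 × 10.9 × 4 = 636.56 m³.
T = 0.161·V/[−S·ln(1−ᾱ)] = 0.161·636.56/123.028 = 0.83 s.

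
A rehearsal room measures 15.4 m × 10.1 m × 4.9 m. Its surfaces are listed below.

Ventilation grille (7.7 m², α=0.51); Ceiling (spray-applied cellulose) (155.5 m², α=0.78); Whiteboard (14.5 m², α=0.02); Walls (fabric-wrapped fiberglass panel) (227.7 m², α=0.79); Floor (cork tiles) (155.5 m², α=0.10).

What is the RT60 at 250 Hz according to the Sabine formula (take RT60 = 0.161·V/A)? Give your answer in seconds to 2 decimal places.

0.38 seconds

Summing Sᵢαᵢ: 3.927 + 121.290 + 0.290 + 179.883 + 15.550 → A = 320.940 sabins.
V = 15.4·10.1·4.9 = 762.146 m³.
RT60 = 0.161 · V / A = 0.161 × 762.146 / 320.940 = 0.38 s.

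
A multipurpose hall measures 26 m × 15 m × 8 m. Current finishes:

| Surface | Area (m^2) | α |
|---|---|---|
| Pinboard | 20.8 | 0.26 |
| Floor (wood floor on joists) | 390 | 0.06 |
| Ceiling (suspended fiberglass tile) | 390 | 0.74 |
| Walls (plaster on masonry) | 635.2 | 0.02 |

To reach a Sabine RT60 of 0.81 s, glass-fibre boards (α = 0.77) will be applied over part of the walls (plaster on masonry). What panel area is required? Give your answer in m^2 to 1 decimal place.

A₁ = Σ Sᵢαᵢ = 20.8·0.26 + 390·0.06 + 390·0.74 + 635.2·0.02 = 330.112 sabins.
Required A₂ = 0.161·3120/0.81 = 620.148 sabins.
Absorption to add: 620.148 − 330.112 = 290.036 sabins.
Each m^2 of panel replacing the walls (plaster on masonry) adds (0.77 − 0.02) = 0.75 sabins.
Area = ΔA/Δα = 290.036/0.75 = 386.7 m^2.

386.7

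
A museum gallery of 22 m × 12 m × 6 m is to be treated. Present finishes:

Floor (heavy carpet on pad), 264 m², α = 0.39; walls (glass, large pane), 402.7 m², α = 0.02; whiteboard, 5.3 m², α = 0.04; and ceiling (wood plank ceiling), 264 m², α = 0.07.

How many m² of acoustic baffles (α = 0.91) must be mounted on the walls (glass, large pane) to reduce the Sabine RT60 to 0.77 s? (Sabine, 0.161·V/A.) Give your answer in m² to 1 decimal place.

A₁ = Σ Sᵢαᵢ = 264·0.39 + 402.7·0.02 + 5.3·0.04 + 264·0.07 = 129.706 sabins.
Required A₂ = 0.161·1584/0.77 = 331.200 sabins.
ΔA needed = 331.200 − 129.706 = 201.494 sabins.
Net gain per m²: Δα = 0.91 − 0.02 = 0.89.
Panel area = 201.494 / 0.89 = 226.4 m².

226.4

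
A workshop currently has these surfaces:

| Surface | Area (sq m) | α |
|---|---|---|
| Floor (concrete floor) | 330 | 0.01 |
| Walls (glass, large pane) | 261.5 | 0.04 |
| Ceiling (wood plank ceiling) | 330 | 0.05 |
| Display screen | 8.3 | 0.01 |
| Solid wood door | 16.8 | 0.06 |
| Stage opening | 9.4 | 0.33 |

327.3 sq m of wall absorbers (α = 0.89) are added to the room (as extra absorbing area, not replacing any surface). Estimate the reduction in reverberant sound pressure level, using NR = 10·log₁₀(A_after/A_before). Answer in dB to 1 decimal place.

9.8 dB

Total absorption A_before = 330·0.01 + 261.5·0.04 + 330·0.05 + 8.3·0.01 + 16.8·0.06 + 9.4·0.33
  = 3.300 + 10.460 + 16.500 + 0.083 + 1.008 + 3.102 = 34.453 sq m sabins.
Added absorption = 327.3 × 0.89 = 291.297 sabins.
New total A_after = 325.750 sabins.
NR = 10·log₁₀(325.750/34.453) = 9.8 dB.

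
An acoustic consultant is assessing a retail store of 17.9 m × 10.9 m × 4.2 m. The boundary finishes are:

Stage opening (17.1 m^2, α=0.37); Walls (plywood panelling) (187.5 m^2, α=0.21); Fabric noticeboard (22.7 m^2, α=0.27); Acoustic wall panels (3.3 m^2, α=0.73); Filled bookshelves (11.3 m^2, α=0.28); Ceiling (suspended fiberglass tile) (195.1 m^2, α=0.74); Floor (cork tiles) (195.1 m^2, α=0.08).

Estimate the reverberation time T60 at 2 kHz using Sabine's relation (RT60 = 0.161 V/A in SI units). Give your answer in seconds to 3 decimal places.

0.607 s

Total absorption A = 17.1×0.37 + 187.5×0.21 + 22.7×0.27 + 3.3×0.73 + 11.3×0.28 + 195.1×0.74 + 195.1×0.08
  = 6.327 + 39.375 + 6.129 + 2.409 + 3.164 + 144.374 + 15.608 = 217.386 m^2 sabins.
Volume V = 17.9 × 10.9 × 4.2 = 819.462 m³.
RT60 = 0.161 · V / A = 0.161 × 819.462 / 217.386 = 0.607 s.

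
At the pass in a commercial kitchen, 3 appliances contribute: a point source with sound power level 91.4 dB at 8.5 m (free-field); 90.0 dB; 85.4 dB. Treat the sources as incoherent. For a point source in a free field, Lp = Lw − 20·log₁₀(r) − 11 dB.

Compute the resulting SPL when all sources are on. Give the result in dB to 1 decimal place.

91.3 dB

Source at 8.5 m: Lp = 91.4 − 20·log₁₀(8.5) − 11 = 61.8 dB.
Converting to relative power and adding: 10^(61.8/10) + 10^(90.0/10) + 10^(85.4/10) = 1.348e+09.
L_total = 10·log₁₀(1.348e+09) = 91.3 dB.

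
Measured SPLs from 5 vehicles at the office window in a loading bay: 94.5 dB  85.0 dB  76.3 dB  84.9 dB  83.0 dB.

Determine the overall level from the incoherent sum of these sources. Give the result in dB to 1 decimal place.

Converting to relative power and adding: 10^(94.5/10) + 10^(85.0/10) + 10^(76.3/10) + 10^(84.9/10) + 10^(83.0/10) = 3.686e+09.
L_total = 10·log₁₀(3.686e+09) = 95.7 dB.

95.7 dB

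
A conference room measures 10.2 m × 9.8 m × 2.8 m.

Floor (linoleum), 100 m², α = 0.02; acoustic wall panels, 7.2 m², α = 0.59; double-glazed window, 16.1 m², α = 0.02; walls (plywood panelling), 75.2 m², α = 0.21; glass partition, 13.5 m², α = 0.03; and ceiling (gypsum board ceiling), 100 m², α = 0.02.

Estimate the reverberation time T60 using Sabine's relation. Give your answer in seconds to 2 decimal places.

A = Σ Sᵢαᵢ = 100×0.02 + 7.2×0.59 + 16.1×0.02 + 75.2×0.21 + 13.5×0.03 + 100×0.02 = 24.767 sabins.
V = 10.2·9.8·2.8 = 279.888 m³.
RT60 = 0.161 · V / A = 0.161 × 279.888 / 24.767 = 1.82 s.

1.82 s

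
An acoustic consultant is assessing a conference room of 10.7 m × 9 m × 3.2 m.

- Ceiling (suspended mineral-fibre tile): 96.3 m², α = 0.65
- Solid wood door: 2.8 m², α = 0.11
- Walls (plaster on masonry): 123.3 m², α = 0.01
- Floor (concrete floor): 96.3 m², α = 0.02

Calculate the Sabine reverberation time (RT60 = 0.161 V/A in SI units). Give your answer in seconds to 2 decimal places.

Summing Sᵢαᵢ: 62.595 + 0.308 + 1.233 + 1.926 → A = 66.062 sabins.
Room volume: 308.16 m³.
T = 0.161 V/A = 0.161·308.16/66.062 = 0.75 s.

0.75 s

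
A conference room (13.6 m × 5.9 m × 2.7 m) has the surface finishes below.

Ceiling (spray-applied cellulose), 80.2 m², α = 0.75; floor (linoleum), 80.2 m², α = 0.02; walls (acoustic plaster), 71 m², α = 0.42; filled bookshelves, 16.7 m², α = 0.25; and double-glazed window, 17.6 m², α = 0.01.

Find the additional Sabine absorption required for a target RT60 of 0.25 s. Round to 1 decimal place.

Summing Sᵢαᵢ: 60.150 + 1.604 + 29.820 + 4.175 + 0.176 → A₁ = 95.925 sabins.
Target A₂ = 0.161·216.648/0.25 = 139.521 sabins (V = 216.648 m³).
ΔA = A₂ − A₁ = 139.521 − 95.925 = 43.6 sabins.

43.6 sabins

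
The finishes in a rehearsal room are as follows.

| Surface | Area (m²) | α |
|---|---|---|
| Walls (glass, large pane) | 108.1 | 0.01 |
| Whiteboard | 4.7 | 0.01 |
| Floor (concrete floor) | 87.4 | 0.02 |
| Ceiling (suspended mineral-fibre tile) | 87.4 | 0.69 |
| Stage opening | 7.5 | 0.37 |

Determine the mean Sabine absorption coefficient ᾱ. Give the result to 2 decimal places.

0.22

S = Σ Sᵢ = 108.1 + 4.7 + 87.4 + 87.4 + 7.5 = 295.1 m².
A = 108.1×0.01 + 4.7×0.01 + 87.4×0.02 + 87.4×0.69 + 7.5×0.37 = 65.957 sabins.
ᾱ = A/S = 0.22.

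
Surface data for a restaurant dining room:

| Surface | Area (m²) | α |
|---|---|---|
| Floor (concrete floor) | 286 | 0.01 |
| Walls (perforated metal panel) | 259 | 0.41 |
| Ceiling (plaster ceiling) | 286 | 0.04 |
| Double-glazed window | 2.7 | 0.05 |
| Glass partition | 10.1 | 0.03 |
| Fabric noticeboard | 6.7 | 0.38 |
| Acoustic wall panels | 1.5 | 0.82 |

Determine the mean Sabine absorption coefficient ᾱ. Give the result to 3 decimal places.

0.146

S = Σ Sᵢ = 286 + 259 + 286 + 2.7 + 10.1 + 6.7 + 1.5 = 852.0 m².
Σ(Sᵢαᵢ) = 286*0.01 + 259*0.41 + 286*0.04 + 2.7*0.05 + 10.1*0.03 + 6.7*0.38 + 1.5*0.82 = 124.704.
ᾱ = A/S = 0.146.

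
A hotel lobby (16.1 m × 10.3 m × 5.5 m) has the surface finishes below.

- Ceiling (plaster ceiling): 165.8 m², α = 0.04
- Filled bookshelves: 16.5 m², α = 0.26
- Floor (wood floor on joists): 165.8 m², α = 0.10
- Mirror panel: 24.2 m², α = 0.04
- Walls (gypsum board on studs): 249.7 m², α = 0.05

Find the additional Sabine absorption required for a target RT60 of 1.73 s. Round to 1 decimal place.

Summing Sᵢαᵢ: 6.632 + 4.290 + 16.580 + 0.968 + 12.485 → A₁ = 40.955 sabins.
For T = 1.73 s, need A₂ = 0.161·V/T = 0.161·912.065/1.73 = 84.880 sabins.
Shortfall: 84.880 − 40.955 = 43.9 sabins.

43.9 sabins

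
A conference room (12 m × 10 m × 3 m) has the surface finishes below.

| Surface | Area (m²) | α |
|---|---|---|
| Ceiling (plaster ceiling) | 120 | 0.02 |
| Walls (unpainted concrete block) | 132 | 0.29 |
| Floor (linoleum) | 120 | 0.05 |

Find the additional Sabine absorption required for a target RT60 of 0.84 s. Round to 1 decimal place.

22.3 sabins

Total absorption A₁ = 120*0.02 + 132*0.29 + 120*0.05
  = 2.400 + 38.280 + 6.000 = 46.680 m² sabins.
For T = 0.84 s, need A₂ = 0.161·V/T = 0.161·360/0.84 = 69.000 sabins.
Additional absorption ΔA = 69.000 − 46.680 = 22.3 sabins.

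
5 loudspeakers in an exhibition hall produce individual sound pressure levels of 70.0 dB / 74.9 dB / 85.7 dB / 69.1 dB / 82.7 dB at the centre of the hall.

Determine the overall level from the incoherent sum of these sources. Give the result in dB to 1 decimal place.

Converting to relative power and adding: 10^(70.0/10) + 10^(74.9/10) + 10^(85.7/10) + 10^(69.1/10) + 10^(82.7/10) = 6.068e+08.
Combined level = 10 log₁₀(6.068e+08) = 87.8 dB.

87.8 dB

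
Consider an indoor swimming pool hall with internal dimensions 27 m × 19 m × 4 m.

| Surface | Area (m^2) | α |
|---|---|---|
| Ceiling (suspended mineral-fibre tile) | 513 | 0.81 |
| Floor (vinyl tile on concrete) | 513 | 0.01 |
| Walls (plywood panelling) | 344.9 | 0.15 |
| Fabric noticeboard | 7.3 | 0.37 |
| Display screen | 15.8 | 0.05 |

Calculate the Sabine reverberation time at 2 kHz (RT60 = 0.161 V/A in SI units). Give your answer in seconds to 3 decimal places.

A = Σ Sᵢαᵢ = 513*0.81 + 513*0.01 + 344.9*0.15 + 7.3*0.37 + 15.8*0.05 = 475.886 sabins.
Room volume: 2052 m³.
RT60 = 0.161 · V / A = 0.161 × 2052 / 475.886 = 0.694 s.

0.694 seconds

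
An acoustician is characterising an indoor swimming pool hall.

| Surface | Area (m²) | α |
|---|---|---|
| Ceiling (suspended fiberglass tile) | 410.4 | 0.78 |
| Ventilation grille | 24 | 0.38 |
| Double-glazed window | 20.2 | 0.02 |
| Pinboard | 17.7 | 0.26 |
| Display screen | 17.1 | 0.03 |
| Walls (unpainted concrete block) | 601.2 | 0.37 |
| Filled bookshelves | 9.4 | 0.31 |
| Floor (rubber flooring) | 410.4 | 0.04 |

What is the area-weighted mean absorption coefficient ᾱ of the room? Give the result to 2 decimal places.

0.38

Total surface area S = 1510.4 m².
Σ(Sᵢαᵢ) = 410.4*0.78 + 24*0.38 + 20.2*0.02 + 17.7*0.26 + 17.1*0.03 + 601.2*0.37 + 9.4*0.31 + 410.4*0.04 = 576.525.
ᾱ = 576.525 / 1510.4 = 0.38.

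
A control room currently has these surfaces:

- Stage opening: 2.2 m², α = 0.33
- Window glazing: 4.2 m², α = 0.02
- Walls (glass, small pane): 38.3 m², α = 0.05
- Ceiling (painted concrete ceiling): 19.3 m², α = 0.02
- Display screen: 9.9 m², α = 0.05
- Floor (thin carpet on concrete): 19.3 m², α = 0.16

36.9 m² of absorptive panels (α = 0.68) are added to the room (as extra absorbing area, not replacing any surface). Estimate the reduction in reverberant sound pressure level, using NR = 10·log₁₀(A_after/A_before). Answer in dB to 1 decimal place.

6.8 dB

Total absorption A_before = 2.2·0.33 + 4.2·0.02 + 38.3·0.05 + 19.3·0.02 + 9.9·0.05 + 19.3·0.16
  = 0.726 + 0.084 + 1.915 + 0.386 + 0.495 + 3.088 = 6.694 m² sabins.
Added absorption = 36.9 × 0.68 = 25.092 sabins.
New total A_after = 31.786 sabins.
NR = 10·log₁₀(31.786/6.694) = 6.8 dB.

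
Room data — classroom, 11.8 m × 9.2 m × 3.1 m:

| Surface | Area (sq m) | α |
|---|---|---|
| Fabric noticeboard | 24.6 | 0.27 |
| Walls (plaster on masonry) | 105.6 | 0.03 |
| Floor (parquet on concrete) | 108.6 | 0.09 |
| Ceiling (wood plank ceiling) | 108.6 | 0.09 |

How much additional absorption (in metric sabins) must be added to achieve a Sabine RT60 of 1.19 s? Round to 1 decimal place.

Equivalent absorption area: A₁ = 24.6×0.27 + 105.6×0.03 + 108.6×0.09 + 108.6×0.09 = 29.358 sq m.
V = 336.536 m³. Required absorption A₂ = 0.161 × 336.536 / 1.19 = 45.531 sabins.
Shortfall: 45.531 − 29.358 = 16.2 sabins.

16.2 sabins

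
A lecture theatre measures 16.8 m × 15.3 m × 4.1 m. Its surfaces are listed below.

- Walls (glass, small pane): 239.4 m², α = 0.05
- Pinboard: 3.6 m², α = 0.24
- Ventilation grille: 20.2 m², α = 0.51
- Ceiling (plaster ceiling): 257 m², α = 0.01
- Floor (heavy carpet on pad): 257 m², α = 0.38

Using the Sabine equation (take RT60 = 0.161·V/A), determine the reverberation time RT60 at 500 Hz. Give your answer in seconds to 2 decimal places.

A = Σ Sᵢαᵢ = 239.4·0.05 + 3.6·0.24 + 20.2·0.51 + 257·0.01 + 257·0.38 = 123.366 sabins.
V = 16.8·15.3·4.1 = 1053.864 m³.
T = 0.161 V/A = 0.161·1053.864/123.366 = 1.38 s.

1.38 seconds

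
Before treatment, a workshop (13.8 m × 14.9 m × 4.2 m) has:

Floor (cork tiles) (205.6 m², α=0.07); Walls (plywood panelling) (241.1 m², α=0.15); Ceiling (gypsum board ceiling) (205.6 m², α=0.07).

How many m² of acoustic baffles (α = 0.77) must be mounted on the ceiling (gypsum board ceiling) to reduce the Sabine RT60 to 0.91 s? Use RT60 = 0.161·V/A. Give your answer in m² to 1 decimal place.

125.5

Summing Sᵢαᵢ: 14.392 + 36.165 + 14.392 → A₁ = 64.949 sabins.
Required A₂ = 0.161·863.604/0.91 = 152.791 sabins.
Absorption to add: 152.791 − 64.949 = 87.842 sabins.
Net gain per m²: Δα = 0.77 − 0.07 = 0.70.
Area = ΔA/Δα = 87.842/0.70 = 125.5 m².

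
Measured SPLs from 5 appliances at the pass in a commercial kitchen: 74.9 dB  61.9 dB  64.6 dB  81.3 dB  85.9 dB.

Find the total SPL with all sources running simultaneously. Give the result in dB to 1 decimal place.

87.5 dB

Converting to relative power and adding: 10^(74.9/10) + 10^(61.9/10) + 10^(64.6/10) + 10^(81.3/10) + 10^(85.9/10) = 5.593e+08.
Back to dB: 10·log₁₀ Σ = 87.5 dB.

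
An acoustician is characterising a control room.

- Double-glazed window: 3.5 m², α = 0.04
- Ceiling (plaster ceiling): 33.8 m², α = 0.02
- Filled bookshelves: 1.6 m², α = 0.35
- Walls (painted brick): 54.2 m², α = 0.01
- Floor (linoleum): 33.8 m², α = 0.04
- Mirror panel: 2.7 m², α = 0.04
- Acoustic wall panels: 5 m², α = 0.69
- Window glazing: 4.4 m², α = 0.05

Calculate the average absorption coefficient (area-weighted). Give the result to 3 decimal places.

Total surface area S = 139.0 m².
Weighted sum Σ Sα = 7.048.
ᾱ = 7.048 / 139.0 = 0.051.

0.051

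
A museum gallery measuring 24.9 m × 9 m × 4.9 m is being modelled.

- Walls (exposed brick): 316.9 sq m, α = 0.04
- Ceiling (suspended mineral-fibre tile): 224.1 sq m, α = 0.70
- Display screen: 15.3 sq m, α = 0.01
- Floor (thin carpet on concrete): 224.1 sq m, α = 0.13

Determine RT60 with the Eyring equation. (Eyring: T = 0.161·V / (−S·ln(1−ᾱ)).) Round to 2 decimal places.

0.77 s

S = Σ Sᵢ = 780.4 sq m.
Absorption A = 316.9×0.04 + 224.1×0.70 + 15.3×0.01 + 224.1×0.13 = 198.832 sabins.
ᾱ = 198.832 / 780.4 = 0.2548.
−S·ln(1−ᾱ) = −780.4 × ln(1 − 0.2548) = 229.518.
V = 24.9 × 9 × 4.9 = 1098.09 m³.
RT60 = 0.161 × 1098.09 / 229.518 = 0.77 s.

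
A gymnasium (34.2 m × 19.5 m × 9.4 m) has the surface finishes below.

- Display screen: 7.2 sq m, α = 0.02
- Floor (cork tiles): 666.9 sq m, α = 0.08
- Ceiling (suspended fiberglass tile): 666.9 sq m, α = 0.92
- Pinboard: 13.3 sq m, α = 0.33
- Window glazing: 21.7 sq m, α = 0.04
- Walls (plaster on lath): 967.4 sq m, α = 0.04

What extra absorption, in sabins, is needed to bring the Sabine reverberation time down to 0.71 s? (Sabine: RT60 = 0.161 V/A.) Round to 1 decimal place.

A₁ = Σ Sᵢαᵢ = 7.2*0.02 + 666.9*0.08 + 666.9*0.92 + 13.3*0.33 + 21.7*0.04 + 967.4*0.04 = 710.997 sabins.
V = 6268.86 m³. Required absorption A₂ = 0.161 × 6268.86 / 0.71 = 1421.530 sabins.
Shortfall: 1421.530 − 710.997 = 710.5 sabins.

710.5 sabins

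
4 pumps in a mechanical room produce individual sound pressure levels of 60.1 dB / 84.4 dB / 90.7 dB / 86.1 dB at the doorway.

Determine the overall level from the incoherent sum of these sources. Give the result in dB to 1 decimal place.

92.7 dB

Sum in the linear (power) domain: Σ 10^(Lᵢ/10) = 10^(60.1/10) + 10^(84.4/10) + 10^(90.7/10) + 10^(86.1/10) = 1.859e+09.
Combined level = 10 log₁₀(1.859e+09) = 92.7 dB.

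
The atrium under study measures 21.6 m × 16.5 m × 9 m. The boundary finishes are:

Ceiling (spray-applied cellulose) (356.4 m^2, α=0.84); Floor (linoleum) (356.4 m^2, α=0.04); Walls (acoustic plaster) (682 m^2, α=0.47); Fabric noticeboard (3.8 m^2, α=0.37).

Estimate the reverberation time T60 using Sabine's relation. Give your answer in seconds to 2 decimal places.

0.81 s

Total absorption A = 356.4*0.84 + 356.4*0.04 + 682*0.47 + 3.8*0.37
  = 299.376 + 14.256 + 320.540 + 1.406 = 635.578 m^2 sabins.
Volume V = 21.6 × 16.5 × 9 = 3207.6 m³.
Sabine: RT60 = 0.161 × 3207.6 / 635.578 = 0.81 s.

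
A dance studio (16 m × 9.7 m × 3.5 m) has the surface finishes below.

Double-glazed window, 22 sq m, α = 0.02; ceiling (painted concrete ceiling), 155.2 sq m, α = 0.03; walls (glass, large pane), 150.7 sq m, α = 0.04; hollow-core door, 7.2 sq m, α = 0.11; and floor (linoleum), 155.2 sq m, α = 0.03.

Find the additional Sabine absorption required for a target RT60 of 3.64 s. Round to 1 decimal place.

7.5 sabins

A₁ = Σ Sᵢαᵢ = 22·0.02 + 155.2·0.03 + 150.7·0.04 + 7.2·0.11 + 155.2·0.03 = 16.572 sabins.
Target A₂ = 0.161·543.2/3.64 = 24.026 sabins (V = 543.2 m³).
Additional absorption ΔA = 24.026 − 16.572 = 7.5 sabins.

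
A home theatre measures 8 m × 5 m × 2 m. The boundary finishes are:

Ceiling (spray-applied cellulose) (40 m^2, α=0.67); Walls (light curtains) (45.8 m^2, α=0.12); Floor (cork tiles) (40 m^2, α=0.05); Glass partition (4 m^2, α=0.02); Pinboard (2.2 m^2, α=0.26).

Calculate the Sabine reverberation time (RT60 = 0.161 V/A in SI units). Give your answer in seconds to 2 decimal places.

Summing Sᵢαᵢ: 26.800 + 5.496 + 2.000 + 0.080 + 0.572 → A = 34.948 sabins.
V = 8·5·2 = 80 m³.
T = 0.161 V/A = 0.161·80/34.948 = 0.37 s.

0.37 s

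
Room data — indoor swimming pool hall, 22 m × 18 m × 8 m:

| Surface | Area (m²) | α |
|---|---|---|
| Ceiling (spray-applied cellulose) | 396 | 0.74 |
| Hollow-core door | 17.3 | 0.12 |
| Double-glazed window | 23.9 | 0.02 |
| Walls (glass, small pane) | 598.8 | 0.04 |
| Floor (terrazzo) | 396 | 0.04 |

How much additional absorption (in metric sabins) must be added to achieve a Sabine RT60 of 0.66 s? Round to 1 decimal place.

Summing Sᵢαᵢ: 293.040 + 2.076 + 0.478 + 23.952 + 15.840 → A₁ = 335.386 sabins.
Target A₂ = 0.161·3168/0.66 = 772.800 sabins (V = 3168 m³).
Shortfall: 772.800 − 335.386 = 437.4 sabins.

437.4 sabins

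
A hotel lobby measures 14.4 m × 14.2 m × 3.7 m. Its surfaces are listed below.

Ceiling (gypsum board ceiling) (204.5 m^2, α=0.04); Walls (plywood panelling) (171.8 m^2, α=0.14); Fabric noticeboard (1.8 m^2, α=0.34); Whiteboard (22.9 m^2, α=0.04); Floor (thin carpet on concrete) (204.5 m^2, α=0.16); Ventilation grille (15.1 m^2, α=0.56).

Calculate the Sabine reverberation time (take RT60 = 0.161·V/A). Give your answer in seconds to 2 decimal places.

Total absorption A = 204.5×0.04 + 171.8×0.14 + 1.8×0.34 + 22.9×0.04 + 204.5×0.16 + 15.1×0.56
  = 8.180 + 24.052 + 0.612 + 0.916 + 32.720 + 8.456 = 74.936 m^2 sabins.
Volume V = 14.4 × 14.2 × 3.7 = 756.576 m³.
T = 0.161 V/A = 0.161·756.576/74.936 = 1.63 s.

1.63 s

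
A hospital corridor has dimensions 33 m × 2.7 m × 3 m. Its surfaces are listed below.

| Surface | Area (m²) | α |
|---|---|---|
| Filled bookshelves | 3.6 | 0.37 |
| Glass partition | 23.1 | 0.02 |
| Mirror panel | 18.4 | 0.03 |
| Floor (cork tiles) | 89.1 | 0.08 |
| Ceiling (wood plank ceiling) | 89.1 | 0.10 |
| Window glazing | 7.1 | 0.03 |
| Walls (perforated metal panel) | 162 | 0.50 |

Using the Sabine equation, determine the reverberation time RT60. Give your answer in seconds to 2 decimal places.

0.43 s

Equivalent absorption area: A = 3.6*0.37 + 23.1*0.02 + 18.4*0.03 + 89.1*0.08 + 89.1*0.10 + 7.1*0.03 + 162*0.50 = 99.597 m².
Room volume: 267.3 m³.
Sabine: RT60 = 0.161 × 267.3 / 99.597 = 0.43 s.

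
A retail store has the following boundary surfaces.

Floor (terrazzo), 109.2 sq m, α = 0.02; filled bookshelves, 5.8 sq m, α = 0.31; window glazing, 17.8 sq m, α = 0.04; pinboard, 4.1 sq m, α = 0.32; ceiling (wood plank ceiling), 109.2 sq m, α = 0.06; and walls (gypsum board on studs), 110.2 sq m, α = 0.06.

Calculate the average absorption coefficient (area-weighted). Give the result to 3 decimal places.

Total surface area S = 356.3 sq m.
Σ(Sᵢαᵢ) = 109.2*0.02 + 5.8*0.31 + 17.8*0.04 + 4.1*0.32 + 109.2*0.06 + 110.2*0.06 = 19.170.
ᾱ = A/S = 0.054.

0.054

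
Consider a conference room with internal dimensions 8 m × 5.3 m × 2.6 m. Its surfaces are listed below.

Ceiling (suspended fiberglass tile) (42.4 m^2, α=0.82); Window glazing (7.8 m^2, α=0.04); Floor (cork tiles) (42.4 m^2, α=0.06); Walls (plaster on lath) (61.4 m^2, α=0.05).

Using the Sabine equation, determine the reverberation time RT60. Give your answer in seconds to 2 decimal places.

0.44 seconds

A = Σ Sᵢαᵢ = 42.4·0.82 + 7.8·0.04 + 42.4·0.06 + 61.4·0.05 = 40.694 sabins.
Room volume: 110.24 m³.
RT60 = 0.161 · V / A = 0.161 × 110.24 / 40.694 = 0.44 s.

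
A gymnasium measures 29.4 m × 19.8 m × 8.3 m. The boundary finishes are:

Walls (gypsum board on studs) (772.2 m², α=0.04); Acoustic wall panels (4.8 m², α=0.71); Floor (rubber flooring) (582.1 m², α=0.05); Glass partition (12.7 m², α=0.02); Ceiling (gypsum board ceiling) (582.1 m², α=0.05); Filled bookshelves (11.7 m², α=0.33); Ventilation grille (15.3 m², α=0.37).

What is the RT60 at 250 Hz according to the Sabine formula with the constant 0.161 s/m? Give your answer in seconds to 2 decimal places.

7.61 s

Equivalent absorption area: A = 772.2·0.04 + 4.8·0.71 + 582.1·0.05 + 12.7·0.02 + 582.1·0.05 + 11.7·0.33 + 15.3·0.37 = 102.282 m².
V = 29.4·19.8·8.3 = 4831.596 m³.
Sabine: RT60 = 0.161 × 4831.596 / 102.282 = 7.61 s.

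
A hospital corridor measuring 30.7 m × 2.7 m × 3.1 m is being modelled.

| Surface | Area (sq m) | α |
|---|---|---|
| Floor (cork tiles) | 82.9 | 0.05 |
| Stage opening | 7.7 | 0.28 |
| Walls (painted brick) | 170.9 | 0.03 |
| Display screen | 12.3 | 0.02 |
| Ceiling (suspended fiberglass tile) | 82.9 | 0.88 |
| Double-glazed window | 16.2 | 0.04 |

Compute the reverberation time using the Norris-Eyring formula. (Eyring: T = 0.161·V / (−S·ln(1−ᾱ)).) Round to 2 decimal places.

Total surface area S = 82.9 + 7.7 + 170.9 + 12.3 + 82.9 + 16.2 = 372.9 sq m.
Σ(Sᵢαᵢ) = 82.9×0.05 + 7.7×0.28 + 170.9×0.03 + 12.3×0.02 + 82.9×0.88 + 16.2×0.04 = 85.274.
Mean coefficient ᾱ = A/S = 0.2287.
−S·ln(1−ᾱ) = −372.9 × ln(1 − 0.2287) = 96.834.
V = 30.7 × 2.7 × 3.1 = 256.959 m³.
T = 0.161·V/[−S·ln(1−ᾱ)] = 0.161·256.959/96.834 = 0.43 s.

0.43 s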